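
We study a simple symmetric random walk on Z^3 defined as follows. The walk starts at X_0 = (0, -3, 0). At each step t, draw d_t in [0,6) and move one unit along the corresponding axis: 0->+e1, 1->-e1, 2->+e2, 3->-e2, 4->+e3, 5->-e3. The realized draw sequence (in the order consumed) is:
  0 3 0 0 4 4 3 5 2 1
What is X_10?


(2, -4, 1)

t=0: X=(0, -3, 0), d=0 → +e1, X_1=(1, -3, 0)
t=1: X=(1, -3, 0), d=3 → -e2, X_2=(1, -4, 0)
t=2: X=(1, -4, 0), d=0 → +e1, X_3=(2, -4, 0)
t=3: X=(2, -4, 0), d=0 → +e1, X_4=(3, -4, 0)
t=4: X=(3, -4, 0), d=4 → +e3, X_5=(3, -4, 1)
t=5: X=(3, -4, 1), d=4 → +e3, X_6=(3, -4, 2)
t=6: X=(3, -4, 2), d=3 → -e2, X_7=(3, -5, 2)
t=7: X=(3, -5, 2), d=5 → -e3, X_8=(3, -5, 1)
t=8: X=(3, -5, 1), d=2 → +e2, X_9=(3, -4, 1)
t=9: X=(3, -4, 1), d=1 → -e1, X_10=(2, -4, 1)


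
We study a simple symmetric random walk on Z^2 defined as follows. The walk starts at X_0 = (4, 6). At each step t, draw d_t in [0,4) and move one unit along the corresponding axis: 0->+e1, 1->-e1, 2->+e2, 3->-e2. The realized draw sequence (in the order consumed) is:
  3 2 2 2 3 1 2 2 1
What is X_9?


t=0: X=(4, 6), d=3 → -e2, X_1=(4, 5)
t=1: X=(4, 5), d=2 → +e2, X_2=(4, 6)
t=2: X=(4, 6), d=2 → +e2, X_3=(4, 7)
t=3: X=(4, 7), d=2 → +e2, X_4=(4, 8)
t=4: X=(4, 8), d=3 → -e2, X_5=(4, 7)
t=5: X=(4, 7), d=1 → -e1, X_6=(3, 7)
t=6: X=(3, 7), d=2 → +e2, X_7=(3, 8)
t=7: X=(3, 8), d=2 → +e2, X_8=(3, 9)
t=8: X=(3, 9), d=1 → -e1, X_9=(2, 9)

(2, 9)


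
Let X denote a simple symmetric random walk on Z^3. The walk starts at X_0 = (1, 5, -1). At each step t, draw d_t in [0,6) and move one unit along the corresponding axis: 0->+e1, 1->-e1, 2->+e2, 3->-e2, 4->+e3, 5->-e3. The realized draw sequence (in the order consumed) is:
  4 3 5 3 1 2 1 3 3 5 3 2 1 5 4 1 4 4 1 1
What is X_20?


t=0: X=(1, 5, -1), d=4 → +e3, X_1=(1, 5, 0)
t=1: X=(1, 5, 0), d=3 → -e2, X_2=(1, 4, 0)
t=2: X=(1, 4, 0), d=5 → -e3, X_3=(1, 4, -1)
t=3: X=(1, 4, -1), d=3 → -e2, X_4=(1, 3, -1)
t=4: X=(1, 3, -1), d=1 → -e1, X_5=(0, 3, -1)
t=5: X=(0, 3, -1), d=2 → +e2, X_6=(0, 4, -1)
t=6: X=(0, 4, -1), d=1 → -e1, X_7=(-1, 4, -1)
t=7: X=(-1, 4, -1), d=3 → -e2, X_8=(-1, 3, -1)
t=8: X=(-1, 3, -1), d=3 → -e2, X_9=(-1, 2, -1)
t=9: X=(-1, 2, -1), d=5 → -e3, X_10=(-1, 2, -2)
t=10: X=(-1, 2, -2), d=3 → -e2, X_11=(-1, 1, -2)
t=11: X=(-1, 1, -2), d=2 → +e2, X_12=(-1, 2, -2)
t=12: X=(-1, 2, -2), d=1 → -e1, X_13=(-2, 2, -2)
t=13: X=(-2, 2, -2), d=5 → -e3, X_14=(-2, 2, -3)
t=14: X=(-2, 2, -3), d=4 → +e3, X_15=(-2, 2, -2)
t=15: X=(-2, 2, -2), d=1 → -e1, X_16=(-3, 2, -2)
t=16: X=(-3, 2, -2), d=4 → +e3, X_17=(-3, 2, -1)
t=17: X=(-3, 2, -1), d=4 → +e3, X_18=(-3, 2, 0)
t=18: X=(-3, 2, 0), d=1 → -e1, X_19=(-4, 2, 0)
t=19: X=(-4, 2, 0), d=1 → -e1, X_20=(-5, 2, 0)

(-5, 2, 0)


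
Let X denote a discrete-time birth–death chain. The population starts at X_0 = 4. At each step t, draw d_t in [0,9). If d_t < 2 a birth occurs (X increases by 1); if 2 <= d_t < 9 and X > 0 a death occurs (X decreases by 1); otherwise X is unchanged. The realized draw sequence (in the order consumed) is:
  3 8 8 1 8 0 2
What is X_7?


1

t=0: X=4, d=3 → death, X_1=3
t=1: X=3, d=8 → death, X_2=2
t=2: X=2, d=8 → death, X_3=1
t=3: X=1, d=1 → birth, X_4=2
t=4: X=2, d=8 → death, X_5=1
t=5: X=1, d=0 → birth, X_6=2
t=6: X=2, d=2 → death, X_7=1


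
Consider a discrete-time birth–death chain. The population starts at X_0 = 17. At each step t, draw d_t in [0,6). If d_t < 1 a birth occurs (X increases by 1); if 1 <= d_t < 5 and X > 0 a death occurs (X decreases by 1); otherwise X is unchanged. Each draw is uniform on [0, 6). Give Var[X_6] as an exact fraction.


X can drop by at most 1 per step and X_0 = 17 > T = 6, so X_t >= 17 − t >= 11 > 0 for every t <= 6: the floor at 0 (the 'and X > 0' condition) never binds. Hence X_6 = X_0 + Σ_{t<6} Y_t with i.i.d. increments Y_t = y(d_t) ∈ {+1, −1, 0}.
Outcome values over d=0..5: [1, -1, -1, -1, -1, 0]
Σy = -3, Σy² = 5, M = 6
μ = -3/6 = -1/2,  σ² = 5/6 − (-1/2)² = 7/12
Independent increments: Var[X_6] = 6·σ² = 6·(7/12) = 7/2

7/2


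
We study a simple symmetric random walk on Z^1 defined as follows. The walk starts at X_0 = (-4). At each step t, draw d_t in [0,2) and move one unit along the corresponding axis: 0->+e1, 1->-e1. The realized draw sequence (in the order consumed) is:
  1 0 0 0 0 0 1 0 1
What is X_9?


t=0: X=(-4), d=1 → -e1, X_1=(-5)
t=1: X=(-5), d=0 → +e1, X_2=(-4)
t=2: X=(-4), d=0 → +e1, X_3=(-3)
t=3: X=(-3), d=0 → +e1, X_4=(-2)
t=4: X=(-2), d=0 → +e1, X_5=(-1)
t=5: X=(-1), d=0 → +e1, X_6=(0)
t=6: X=(0), d=1 → -e1, X_7=(-1)
t=7: X=(-1), d=0 → +e1, X_8=(0)
t=8: X=(0), d=1 → -e1, X_9=(-1)

(-1)


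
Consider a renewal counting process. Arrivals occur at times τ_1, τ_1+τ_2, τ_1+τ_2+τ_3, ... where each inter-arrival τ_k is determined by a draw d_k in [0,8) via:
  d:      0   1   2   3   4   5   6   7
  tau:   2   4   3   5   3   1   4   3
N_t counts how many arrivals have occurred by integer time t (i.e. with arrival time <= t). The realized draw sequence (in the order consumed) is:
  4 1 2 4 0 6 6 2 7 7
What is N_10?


draw d_1=4: τ_1=3, arrival time A_1=3
draw d_2=1: τ_2=4, arrival time A_2=7
draw d_3=2: τ_3=3, arrival time A_3=10
draw d_4=4: τ_4=3, arrival time A_4=13
draw d_5=0: τ_5=2, arrival time A_5=15
draw d_6=6: τ_6=4, arrival time A_6=19
draw d_7=6: τ_7=4, arrival time A_7=23
draw d_8=2: τ_8=3, arrival time A_8=26
draw d_9=7: τ_9=3, arrival time A_9=29
draw d_10=7: τ_10=3, arrival time A_10=32
N_t over t=0..10: 0:0 1:0 2:0 3:1 4:1 5:1 6:1 7:2 8:2 9:2 10:3

3


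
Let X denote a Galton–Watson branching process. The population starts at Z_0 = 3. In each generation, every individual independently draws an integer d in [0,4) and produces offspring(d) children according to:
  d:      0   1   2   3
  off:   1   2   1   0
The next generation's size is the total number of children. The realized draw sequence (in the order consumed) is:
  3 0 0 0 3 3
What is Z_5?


gen 0: Z_0=3, draws=[3, 0, 0], offspring=[0, 1, 1], Z_1=2
gen 1: Z_1=2, draws=[0, 3], offspring=[1, 0], Z_2=1
gen 2: Z_2=1, draws=[3], offspring=[0], Z_3=0
gen 3: Z_3=0, draws=[], offspring=[], Z_4=0
gen 4: Z_4=0, draws=[], offspring=[], Z_5=0

0


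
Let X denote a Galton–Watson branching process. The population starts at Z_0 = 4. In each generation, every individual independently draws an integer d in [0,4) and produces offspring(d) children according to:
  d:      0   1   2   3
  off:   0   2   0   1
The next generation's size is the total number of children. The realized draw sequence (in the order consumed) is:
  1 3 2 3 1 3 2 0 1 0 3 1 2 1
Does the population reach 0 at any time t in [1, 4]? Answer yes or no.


no

gen 0: Z_0=4, draws=[1, 3, 2, 3], offspring=[2, 1, 0, 1], Z_1=4
gen 1: Z_1=4, draws=[1, 3, 2, 0], offspring=[2, 1, 0, 0], Z_2=3
gen 2: Z_2=3, draws=[1, 0, 3], offspring=[2, 0, 1], Z_3=3
gen 3: Z_3=3, draws=[1, 2, 1], offspring=[2, 0, 2], Z_4=4


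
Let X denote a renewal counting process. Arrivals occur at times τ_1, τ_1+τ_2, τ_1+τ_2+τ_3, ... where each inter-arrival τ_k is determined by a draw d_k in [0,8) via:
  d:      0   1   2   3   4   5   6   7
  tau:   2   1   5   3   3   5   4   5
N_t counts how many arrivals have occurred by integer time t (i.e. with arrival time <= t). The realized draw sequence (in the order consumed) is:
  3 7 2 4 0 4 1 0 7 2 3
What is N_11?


2

draw d_1=3: τ_1=3, arrival time A_1=3
draw d_2=7: τ_2=5, arrival time A_2=8
draw d_3=2: τ_3=5, arrival time A_3=13
draw d_4=4: τ_4=3, arrival time A_4=16
draw d_5=0: τ_5=2, arrival time A_5=18
draw d_6=4: τ_6=3, arrival time A_6=21
draw d_7=1: τ_7=1, arrival time A_7=22
draw d_8=0: τ_8=2, arrival time A_8=24
draw d_9=7: τ_9=5, arrival time A_9=29
draw d_10=2: τ_10=5, arrival time A_10=34
draw d_11=3: τ_11=3, arrival time A_11=37
N_t over t=0..11: 0:0 1:0 2:0 3:1 4:1 5:1 6:1 7:1 8:2 9:2 10:2 11:2


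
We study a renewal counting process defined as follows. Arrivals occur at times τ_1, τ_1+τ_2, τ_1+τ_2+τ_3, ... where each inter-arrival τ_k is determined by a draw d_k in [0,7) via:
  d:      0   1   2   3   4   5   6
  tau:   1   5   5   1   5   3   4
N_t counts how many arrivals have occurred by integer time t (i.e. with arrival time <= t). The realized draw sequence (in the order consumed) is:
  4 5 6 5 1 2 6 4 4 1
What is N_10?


draw d_1=4: τ_1=5, arrival time A_1=5
draw d_2=5: τ_2=3, arrival time A_2=8
draw d_3=6: τ_3=4, arrival time A_3=12
draw d_4=5: τ_4=3, arrival time A_4=15
draw d_5=1: τ_5=5, arrival time A_5=20
draw d_6=2: τ_6=5, arrival time A_6=25
draw d_7=6: τ_7=4, arrival time A_7=29
draw d_8=4: τ_8=5, arrival time A_8=34
draw d_9=4: τ_9=5, arrival time A_9=39
draw d_10=1: τ_10=5, arrival time A_10=44
N_t over t=0..10: 0:0 1:0 2:0 3:0 4:0 5:1 6:1 7:1 8:2 9:2 10:2

2


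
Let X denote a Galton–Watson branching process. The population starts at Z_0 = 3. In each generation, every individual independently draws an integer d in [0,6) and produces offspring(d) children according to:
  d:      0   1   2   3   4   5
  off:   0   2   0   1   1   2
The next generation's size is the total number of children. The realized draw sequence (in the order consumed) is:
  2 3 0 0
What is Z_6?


0

gen 0: Z_0=3, draws=[2, 3, 0], offspring=[0, 1, 0], Z_1=1
gen 1: Z_1=1, draws=[0], offspring=[0], Z_2=0
gen 2: Z_2=0, draws=[], offspring=[], Z_3=0
gen 3: Z_3=0, draws=[], offspring=[], Z_4=0
gen 4: Z_4=0, draws=[], offspring=[], Z_5=0
gen 5: Z_5=0, draws=[], offspring=[], Z_6=0


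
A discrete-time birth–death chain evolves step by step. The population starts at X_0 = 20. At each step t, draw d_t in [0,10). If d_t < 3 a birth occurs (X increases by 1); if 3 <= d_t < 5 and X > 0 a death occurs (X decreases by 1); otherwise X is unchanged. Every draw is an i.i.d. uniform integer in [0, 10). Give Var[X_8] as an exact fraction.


X can drop by at most 1 per step and X_0 = 20 > T = 8, so X_t >= 20 − t >= 12 > 0 for every t <= 8: the floor at 0 (the 'and X > 0' condition) never binds. Hence X_8 = X_0 + Σ_{t<8} Y_t with i.i.d. increments Y_t = y(d_t) ∈ {+1, −1, 0}.
Outcome values over d=0..9: [1, 1, 1, -1, -1, 0, 0, 0, 0, 0]
Σy = 1, Σy² = 5, M = 10
μ = 1/10 = 1/10,  σ² = 5/10 − (1/10)² = 49/100
Independent increments: Var[X_8] = 8·σ² = 8·(49/100) = 98/25

98/25


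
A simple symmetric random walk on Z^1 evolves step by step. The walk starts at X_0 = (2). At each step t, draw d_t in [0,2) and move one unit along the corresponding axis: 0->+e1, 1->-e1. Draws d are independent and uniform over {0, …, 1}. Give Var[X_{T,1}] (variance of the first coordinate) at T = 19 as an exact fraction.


19

Outcome values over d=0..1: [1, -1]
Σy = 0, Σy² = 2, M = 2
μ = 0/2 = 0,  σ² = 2/2 − (0)² = 1
Independent increments: Var[X_19] = 19·σ² = 19·(1) = 19


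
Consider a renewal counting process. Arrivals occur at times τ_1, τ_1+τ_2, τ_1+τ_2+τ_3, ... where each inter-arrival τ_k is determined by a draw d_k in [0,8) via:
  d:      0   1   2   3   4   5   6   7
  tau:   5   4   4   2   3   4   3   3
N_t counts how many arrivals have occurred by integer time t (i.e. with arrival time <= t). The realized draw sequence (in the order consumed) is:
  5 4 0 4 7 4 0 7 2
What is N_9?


2

draw d_1=5: τ_1=4, arrival time A_1=4
draw d_2=4: τ_2=3, arrival time A_2=7
draw d_3=0: τ_3=5, arrival time A_3=12
draw d_4=4: τ_4=3, arrival time A_4=15
draw d_5=7: τ_5=3, arrival time A_5=18
draw d_6=4: τ_6=3, arrival time A_6=21
draw d_7=0: τ_7=5, arrival time A_7=26
draw d_8=7: τ_8=3, arrival time A_8=29
draw d_9=2: τ_9=4, arrival time A_9=33
N_t over t=0..9: 0:0 1:0 2:0 3:0 4:1 5:1 6:1 7:2 8:2 9:2


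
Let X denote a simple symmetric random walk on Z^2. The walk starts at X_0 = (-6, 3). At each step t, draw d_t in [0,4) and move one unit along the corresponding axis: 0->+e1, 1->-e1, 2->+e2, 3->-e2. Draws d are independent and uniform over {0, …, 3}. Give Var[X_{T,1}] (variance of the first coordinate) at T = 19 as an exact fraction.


Outcome values over d=0..3: [1, -1, 0, 0]
Σy = 0, Σy² = 2, M = 4
μ = 0/4 = 0,  σ² = 2/4 − (0)² = 1/2
Independent increments: Var[X_19] = 19·σ² = 19·(1/2) = 19/2

19/2


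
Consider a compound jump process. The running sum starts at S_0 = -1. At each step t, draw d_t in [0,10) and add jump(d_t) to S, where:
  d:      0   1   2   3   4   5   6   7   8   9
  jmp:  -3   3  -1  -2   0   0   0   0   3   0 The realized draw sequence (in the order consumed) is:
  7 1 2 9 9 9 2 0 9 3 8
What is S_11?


t=0: S=-1, d=7, jump=0, S_1=-1
t=1: S=-1, d=1, jump=3, S_2=2
t=2: S=2, d=2, jump=-1, S_3=1
t=3: S=1, d=9, jump=0, S_4=1
t=4: S=1, d=9, jump=0, S_5=1
t=5: S=1, d=9, jump=0, S_6=1
t=6: S=1, d=2, jump=-1, S_7=0
t=7: S=0, d=0, jump=-3, S_8=-3
t=8: S=-3, d=9, jump=0, S_9=-3
t=9: S=-3, d=3, jump=-2, S_10=-5
t=10: S=-5, d=8, jump=3, S_11=-2

-2


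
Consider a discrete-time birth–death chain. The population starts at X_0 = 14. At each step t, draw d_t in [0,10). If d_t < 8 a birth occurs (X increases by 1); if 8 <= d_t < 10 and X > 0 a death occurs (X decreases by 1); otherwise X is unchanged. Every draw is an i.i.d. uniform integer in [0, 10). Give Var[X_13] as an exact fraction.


X can drop by at most 1 per step and X_0 = 14 > T = 13, so X_t >= 14 − t >= 1 > 0 for every t <= 13: the floor at 0 (the 'and X > 0' condition) never binds. Hence X_13 = X_0 + Σ_{t<13} Y_t with i.i.d. increments Y_t = y(d_t) ∈ {+1, −1, 0}.
Outcome values over d=0..9: [1, 1, 1, 1, 1, 1, 1, 1, -1, -1]
Σy = 6, Σy² = 10, M = 10
μ = 6/10 = 3/5,  σ² = 10/10 − (3/5)² = 16/25
Independent increments: Var[X_13] = 13·σ² = 13·(16/25) = 208/25

208/25


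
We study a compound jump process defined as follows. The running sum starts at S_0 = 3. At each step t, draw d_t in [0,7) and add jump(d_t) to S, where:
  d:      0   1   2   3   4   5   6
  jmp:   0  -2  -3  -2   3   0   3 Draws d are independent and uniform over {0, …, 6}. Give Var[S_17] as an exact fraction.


Outcome values over d=0..6: [0, -2, -3, -2, 3, 0, 3]
Σy = -1, Σy² = 35, M = 7
μ = -1/7 = -1/7,  σ² = 35/7 − (-1/7)² = 244/49
Independent increments: Var[S_17] = 17·σ² = 17·(244/49) = 4148/49

4148/49


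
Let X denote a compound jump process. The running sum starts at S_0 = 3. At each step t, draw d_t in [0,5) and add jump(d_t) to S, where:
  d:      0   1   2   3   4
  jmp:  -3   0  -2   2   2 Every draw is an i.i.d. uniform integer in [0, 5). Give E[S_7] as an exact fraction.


Outcome values over d=0..4: [-3, 0, -2, 2, 2]
Σy = -1, Σy² = 21, M = 5
μ = -1/5 = -1/5,  σ² = 21/5 − (-1/5)² = 104/25
E[S_7] = 3 + 7·(-1/5) = 8/5

8/5


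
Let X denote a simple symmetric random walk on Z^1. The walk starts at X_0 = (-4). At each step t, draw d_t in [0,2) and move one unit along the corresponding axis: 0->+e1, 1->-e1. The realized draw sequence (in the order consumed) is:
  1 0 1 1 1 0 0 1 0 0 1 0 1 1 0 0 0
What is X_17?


(-3)

t=0: X=(-4), d=1 → -e1, X_1=(-5)
t=1: X=(-5), d=0 → +e1, X_2=(-4)
t=2: X=(-4), d=1 → -e1, X_3=(-5)
t=3: X=(-5), d=1 → -e1, X_4=(-6)
t=4: X=(-6), d=1 → -e1, X_5=(-7)
t=5: X=(-7), d=0 → +e1, X_6=(-6)
t=6: X=(-6), d=0 → +e1, X_7=(-5)
t=7: X=(-5), d=1 → -e1, X_8=(-6)
t=8: X=(-6), d=0 → +e1, X_9=(-5)
t=9: X=(-5), d=0 → +e1, X_10=(-4)
t=10: X=(-4), d=1 → -e1, X_11=(-5)
t=11: X=(-5), d=0 → +e1, X_12=(-4)
t=12: X=(-4), d=1 → -e1, X_13=(-5)
t=13: X=(-5), d=1 → -e1, X_14=(-6)
t=14: X=(-6), d=0 → +e1, X_15=(-5)
t=15: X=(-5), d=0 → +e1, X_16=(-4)
t=16: X=(-4), d=0 → +e1, X_17=(-3)


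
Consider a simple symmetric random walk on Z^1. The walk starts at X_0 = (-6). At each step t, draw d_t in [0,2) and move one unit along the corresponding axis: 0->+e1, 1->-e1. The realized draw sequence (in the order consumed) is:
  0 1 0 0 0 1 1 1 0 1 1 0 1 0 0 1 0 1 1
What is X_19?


(-7)

t=0: X=(-6), d=0 → +e1, X_1=(-5)
t=1: X=(-5), d=1 → -e1, X_2=(-6)
t=2: X=(-6), d=0 → +e1, X_3=(-5)
t=3: X=(-5), d=0 → +e1, X_4=(-4)
t=4: X=(-4), d=0 → +e1, X_5=(-3)
t=5: X=(-3), d=1 → -e1, X_6=(-4)
t=6: X=(-4), d=1 → -e1, X_7=(-5)
t=7: X=(-5), d=1 → -e1, X_8=(-6)
t=8: X=(-6), d=0 → +e1, X_9=(-5)
t=9: X=(-5), d=1 → -e1, X_10=(-6)
t=10: X=(-6), d=1 → -e1, X_11=(-7)
t=11: X=(-7), d=0 → +e1, X_12=(-6)
t=12: X=(-6), d=1 → -e1, X_13=(-7)
t=13: X=(-7), d=0 → +e1, X_14=(-6)
t=14: X=(-6), d=0 → +e1, X_15=(-5)
t=15: X=(-5), d=1 → -e1, X_16=(-6)
t=16: X=(-6), d=0 → +e1, X_17=(-5)
t=17: X=(-5), d=1 → -e1, X_18=(-6)
t=18: X=(-6), d=1 → -e1, X_19=(-7)


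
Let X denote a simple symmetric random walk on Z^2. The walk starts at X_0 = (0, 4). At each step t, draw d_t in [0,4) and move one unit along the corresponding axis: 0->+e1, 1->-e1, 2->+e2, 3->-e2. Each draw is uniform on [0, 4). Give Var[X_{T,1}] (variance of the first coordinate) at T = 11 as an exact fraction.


Outcome values over d=0..3: [1, -1, 0, 0]
Σy = 0, Σy² = 2, M = 4
μ = 0/4 = 0,  σ² = 2/4 − (0)² = 1/2
Independent increments: Var[X_11] = 11·σ² = 11·(1/2) = 11/2

11/2


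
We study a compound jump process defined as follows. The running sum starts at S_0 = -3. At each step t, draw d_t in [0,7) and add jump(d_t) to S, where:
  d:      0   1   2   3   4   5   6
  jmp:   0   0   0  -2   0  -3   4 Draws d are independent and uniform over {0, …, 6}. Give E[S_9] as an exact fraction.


-30/7

Outcome values over d=0..6: [0, 0, 0, -2, 0, -3, 4]
Σy = -1, Σy² = 29, M = 7
μ = -1/7 = -1/7,  σ² = 29/7 − (-1/7)² = 202/49
E[S_9] = -3 + 9·(-1/7) = -30/7


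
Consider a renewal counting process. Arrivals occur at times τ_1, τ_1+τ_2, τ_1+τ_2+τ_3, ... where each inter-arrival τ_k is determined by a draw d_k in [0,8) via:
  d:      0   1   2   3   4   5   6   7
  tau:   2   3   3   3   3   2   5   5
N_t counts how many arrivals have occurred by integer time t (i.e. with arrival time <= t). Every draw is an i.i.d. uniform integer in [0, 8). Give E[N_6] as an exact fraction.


101/64

Inter-arrival values over d=0..7: [2, 3, 3, 3, 3, 2, 5, 5]
Each d has probability 1/8, so the pmf of τ is: f(2) = 1/4, f(3) = 1/2, f(5) = 1/4
Renewal equation for m(n) = E[N_n]: condition on τ_1 = k (if k <= n, one arrival plus a fresh copy on the remaining n−k steps): m(n) = F(n) + Σ_{k<=n} f(k)·m(n−k), where F(n) = P(τ <= n) and m(0) = 0
m(1) = F(1) = 0
m(2) = F(2) = 1/4
m(3) = F(3) = 3/4
m(4) = F(4) + f(2)·m(2) = 3/4 + 1/4·1/4 = 13/16
m(5) = F(5) + f(2)·m(3) + f(3)·m(2) = 1 + 1/4·3/4 + 1/2·1/4 = 21/16
m(6) = F(6) + f(2)·m(4) + f(3)·m(3) = 1 + 1/4·13/16 + 1/2·3/4 = 101/64
E[N_6] = m(6) = 101/64


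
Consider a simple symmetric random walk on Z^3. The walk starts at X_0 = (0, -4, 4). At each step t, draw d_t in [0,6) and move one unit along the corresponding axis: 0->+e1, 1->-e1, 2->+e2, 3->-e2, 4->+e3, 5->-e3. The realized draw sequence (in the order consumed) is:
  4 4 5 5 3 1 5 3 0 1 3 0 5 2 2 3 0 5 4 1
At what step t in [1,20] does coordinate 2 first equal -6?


8

t=0: X=(0, -4, 4), d=4 → +e3, X_1=(0, -4, 5)
t=1: X=(0, -4, 5), d=4 → +e3, X_2=(0, -4, 6)
t=2: X=(0, -4, 6), d=5 → -e3, X_3=(0, -4, 5)
t=3: X=(0, -4, 5), d=5 → -e3, X_4=(0, -4, 4)
t=4: X=(0, -4, 4), d=3 → -e2, X_5=(0, -5, 4)
t=5: X=(0, -5, 4), d=1 → -e1, X_6=(-1, -5, 4)
t=6: X=(-1, -5, 4), d=5 → -e3, X_7=(-1, -5, 3)
t=7: X=(-1, -5, 3), d=3 → -e2, X_8=(-1, -6, 3)
t=8: X=(-1, -6, 3), d=0 → +e1, X_9=(0, -6, 3)
t=9: X=(0, -6, 3), d=1 → -e1, X_10=(-1, -6, 3)
t=10: X=(-1, -6, 3), d=3 → -e2, X_11=(-1, -7, 3)
t=11: X=(-1, -7, 3), d=0 → +e1, X_12=(0, -7, 3)
t=12: X=(0, -7, 3), d=5 → -e3, X_13=(0, -7, 2)
t=13: X=(0, -7, 2), d=2 → +e2, X_14=(0, -6, 2)
t=14: X=(0, -6, 2), d=2 → +e2, X_15=(0, -5, 2)
t=15: X=(0, -5, 2), d=3 → -e2, X_16=(0, -6, 2)
t=16: X=(0, -6, 2), d=0 → +e1, X_17=(1, -6, 2)
t=17: X=(1, -6, 2), d=5 → -e3, X_18=(1, -6, 1)
t=18: X=(1, -6, 1), d=4 → +e3, X_19=(1, -6, 2)
t=19: X=(1, -6, 2), d=1 → -e1, X_20=(0, -6, 2)


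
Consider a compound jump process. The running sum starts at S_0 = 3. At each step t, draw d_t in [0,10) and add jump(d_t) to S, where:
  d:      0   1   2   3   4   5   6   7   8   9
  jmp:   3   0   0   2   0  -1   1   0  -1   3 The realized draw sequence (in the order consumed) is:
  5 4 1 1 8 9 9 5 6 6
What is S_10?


t=0: S=3, d=5, jump=-1, S_1=2
t=1: S=2, d=4, jump=0, S_2=2
t=2: S=2, d=1, jump=0, S_3=2
t=3: S=2, d=1, jump=0, S_4=2
t=4: S=2, d=8, jump=-1, S_5=1
t=5: S=1, d=9, jump=3, S_6=4
t=6: S=4, d=9, jump=3, S_7=7
t=7: S=7, d=5, jump=-1, S_8=6
t=8: S=6, d=6, jump=1, S_9=7
t=9: S=7, d=6, jump=1, S_10=8

8


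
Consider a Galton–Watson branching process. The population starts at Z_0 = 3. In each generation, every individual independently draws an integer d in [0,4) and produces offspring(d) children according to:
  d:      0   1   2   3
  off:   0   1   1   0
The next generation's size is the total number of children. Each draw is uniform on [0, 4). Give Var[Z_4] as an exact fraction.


45/256

Outcome values over d=0..3: [0, 1, 1, 0]
Σy = 2, Σy² = 2, M = 4
μ = 2/4 = 1/2,  σ² = 2/4 − (1/2)² = 1/4
V_0 = 0, E_0 = 3
V_1 = 1/4·E_0 + (1/2)²·V_0 = 3/4;  E_1 = 3/2
V_2 = 1/4·E_1 + (1/2)²·V_1 = 9/16;  E_2 = 3/4
V_3 = 1/4·E_2 + (1/2)²·V_2 = 21/64;  E_3 = 3/8
V_4 = 1/4·E_3 + (1/2)²·V_3 = 45/256;  E_4 = 3/16


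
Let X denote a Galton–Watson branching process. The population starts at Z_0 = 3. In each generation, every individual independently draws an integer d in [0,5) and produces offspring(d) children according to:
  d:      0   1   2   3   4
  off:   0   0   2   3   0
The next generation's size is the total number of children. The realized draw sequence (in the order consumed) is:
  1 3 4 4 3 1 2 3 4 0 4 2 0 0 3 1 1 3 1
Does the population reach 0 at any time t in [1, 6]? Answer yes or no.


gen 0: Z_0=3, draws=[1, 3, 4], offspring=[0, 3, 0], Z_1=3
gen 1: Z_1=3, draws=[4, 3, 1], offspring=[0, 3, 0], Z_2=3
gen 2: Z_2=3, draws=[2, 3, 4], offspring=[2, 3, 0], Z_3=5
gen 3: Z_3=5, draws=[0, 4, 2, 0, 0], offspring=[0, 0, 2, 0, 0], Z_4=2
gen 4: Z_4=2, draws=[3, 1], offspring=[3, 0], Z_5=3
gen 5: Z_5=3, draws=[1, 3, 1], offspring=[0, 3, 0], Z_6=3

no


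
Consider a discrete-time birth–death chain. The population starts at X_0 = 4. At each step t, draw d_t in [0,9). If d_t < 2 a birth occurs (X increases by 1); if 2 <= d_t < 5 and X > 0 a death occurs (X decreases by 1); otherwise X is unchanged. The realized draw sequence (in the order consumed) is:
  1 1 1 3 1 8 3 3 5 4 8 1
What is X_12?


5

t=0: X=4, d=1 → birth, X_1=5
t=1: X=5, d=1 → birth, X_2=6
t=2: X=6, d=1 → birth, X_3=7
t=3: X=7, d=3 → death, X_4=6
t=4: X=6, d=1 → birth, X_5=7
t=5: X=7, d=8 → hold, X_6=7
t=6: X=7, d=3 → death, X_7=6
t=7: X=6, d=3 → death, X_8=5
t=8: X=5, d=5 → hold, X_9=5
t=9: X=5, d=4 → death, X_10=4
t=10: X=4, d=8 → hold, X_11=4
t=11: X=4, d=1 → birth, X_12=5


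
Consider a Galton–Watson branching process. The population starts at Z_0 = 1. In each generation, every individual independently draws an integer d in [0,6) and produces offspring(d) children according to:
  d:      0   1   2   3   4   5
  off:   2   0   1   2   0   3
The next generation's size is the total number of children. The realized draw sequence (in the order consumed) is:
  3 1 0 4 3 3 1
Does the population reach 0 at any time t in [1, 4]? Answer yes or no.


gen 0: Z_0=1, draws=[3], offspring=[2], Z_1=2
gen 1: Z_1=2, draws=[1, 0], offspring=[0, 2], Z_2=2
gen 2: Z_2=2, draws=[4, 3], offspring=[0, 2], Z_3=2
gen 3: Z_3=2, draws=[3, 1], offspring=[2, 0], Z_4=2

no


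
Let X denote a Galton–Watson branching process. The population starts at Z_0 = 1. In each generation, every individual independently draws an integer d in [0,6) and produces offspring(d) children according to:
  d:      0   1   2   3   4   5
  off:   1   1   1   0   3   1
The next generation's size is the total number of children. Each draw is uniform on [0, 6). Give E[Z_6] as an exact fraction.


Outcome values over d=0..5: [1, 1, 1, 0, 3, 1]
Σy = 7, Σy² = 13, M = 6
μ = 7/6 = 7/6,  σ² = 13/6 − (7/6)² = 29/36
E[Z_0] = 1
E[Z_1] = 7/6·E[Z_0] = 7/6
E[Z_2] = 7/6·E[Z_1] = 49/36
E[Z_3] = 7/6·E[Z_2] = 343/216
E[Z_4] = 7/6·E[Z_3] = 2401/1296
E[Z_5] = 7/6·E[Z_4] = 16807/7776
E[Z_6] = 7/6·E[Z_5] = 117649/46656

117649/46656


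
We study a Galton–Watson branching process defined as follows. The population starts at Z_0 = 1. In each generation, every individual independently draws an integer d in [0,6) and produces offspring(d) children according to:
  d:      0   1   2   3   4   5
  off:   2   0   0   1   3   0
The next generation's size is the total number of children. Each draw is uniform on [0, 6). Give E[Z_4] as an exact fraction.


1

Outcome values over d=0..5: [2, 0, 0, 1, 3, 0]
Σy = 6, Σy² = 14, M = 6
μ = 6/6 = 1,  σ² = 14/6 − (1)² = 4/3
E[Z_0] = 1
E[Z_1] = 1·E[Z_0] = 1
E[Z_2] = 1·E[Z_1] = 1
E[Z_3] = 1·E[Z_2] = 1
E[Z_4] = 1·E[Z_3] = 1


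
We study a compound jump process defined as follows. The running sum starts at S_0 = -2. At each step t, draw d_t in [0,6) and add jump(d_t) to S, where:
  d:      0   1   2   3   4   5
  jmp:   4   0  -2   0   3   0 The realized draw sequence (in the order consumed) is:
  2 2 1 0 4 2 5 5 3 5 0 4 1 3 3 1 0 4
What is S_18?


13

t=0: S=-2, d=2, jump=-2, S_1=-4
t=1: S=-4, d=2, jump=-2, S_2=-6
t=2: S=-6, d=1, jump=0, S_3=-6
t=3: S=-6, d=0, jump=4, S_4=-2
t=4: S=-2, d=4, jump=3, S_5=1
t=5: S=1, d=2, jump=-2, S_6=-1
t=6: S=-1, d=5, jump=0, S_7=-1
t=7: S=-1, d=5, jump=0, S_8=-1
t=8: S=-1, d=3, jump=0, S_9=-1
t=9: S=-1, d=5, jump=0, S_10=-1
t=10: S=-1, d=0, jump=4, S_11=3
t=11: S=3, d=4, jump=3, S_12=6
t=12: S=6, d=1, jump=0, S_13=6
t=13: S=6, d=3, jump=0, S_14=6
t=14: S=6, d=3, jump=0, S_15=6
t=15: S=6, d=1, jump=0, S_16=6
t=16: S=6, d=0, jump=4, S_17=10
t=17: S=10, d=4, jump=3, S_18=13


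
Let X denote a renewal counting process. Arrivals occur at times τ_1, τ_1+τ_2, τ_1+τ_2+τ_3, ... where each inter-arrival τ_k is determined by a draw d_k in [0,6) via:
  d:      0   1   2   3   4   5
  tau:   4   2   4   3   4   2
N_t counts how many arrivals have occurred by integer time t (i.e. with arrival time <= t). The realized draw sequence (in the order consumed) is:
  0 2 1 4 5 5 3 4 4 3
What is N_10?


3

draw d_1=0: τ_1=4, arrival time A_1=4
draw d_2=2: τ_2=4, arrival time A_2=8
draw d_3=1: τ_3=2, arrival time A_3=10
draw d_4=4: τ_4=4, arrival time A_4=14
draw d_5=5: τ_5=2, arrival time A_5=16
draw d_6=5: τ_6=2, arrival time A_6=18
draw d_7=3: τ_7=3, arrival time A_7=21
draw d_8=4: τ_8=4, arrival time A_8=25
draw d_9=4: τ_9=4, arrival time A_9=29
draw d_10=3: τ_10=3, arrival time A_10=32
N_t over t=0..10: 0:0 1:0 2:0 3:0 4:1 5:1 6:1 7:1 8:2 9:2 10:3


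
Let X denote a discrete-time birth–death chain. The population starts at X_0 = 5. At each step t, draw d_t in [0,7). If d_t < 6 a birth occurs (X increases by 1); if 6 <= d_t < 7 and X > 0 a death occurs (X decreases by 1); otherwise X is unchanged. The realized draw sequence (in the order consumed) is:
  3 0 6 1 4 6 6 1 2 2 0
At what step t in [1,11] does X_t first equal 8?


t=0: X=5, d=3 → birth, X_1=6
t=1: X=6, d=0 → birth, X_2=7
t=2: X=7, d=6 → death, X_3=6
t=3: X=6, d=1 → birth, X_4=7
t=4: X=7, d=4 → birth, X_5=8
t=5: X=8, d=6 → death, X_6=7
t=6: X=7, d=6 → death, X_7=6
t=7: X=6, d=1 → birth, X_8=7
t=8: X=7, d=2 → birth, X_9=8
t=9: X=8, d=2 → birth, X_10=9
t=10: X=9, d=0 → birth, X_11=10

5


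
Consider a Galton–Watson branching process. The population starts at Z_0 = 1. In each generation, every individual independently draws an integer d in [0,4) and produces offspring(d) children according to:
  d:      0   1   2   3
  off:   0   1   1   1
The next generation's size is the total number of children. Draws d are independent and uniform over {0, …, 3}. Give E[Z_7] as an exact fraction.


2187/16384

Outcome values over d=0..3: [0, 1, 1, 1]
Σy = 3, Σy² = 3, M = 4
μ = 3/4 = 3/4,  σ² = 3/4 − (3/4)² = 3/16
E[Z_0] = 1
E[Z_1] = 3/4·E[Z_0] = 3/4
E[Z_2] = 3/4·E[Z_1] = 9/16
E[Z_3] = 3/4·E[Z_2] = 27/64
E[Z_4] = 3/4·E[Z_3] = 81/256
E[Z_5] = 3/4·E[Z_4] = 243/1024
E[Z_6] = 3/4·E[Z_5] = 729/4096
E[Z_7] = 3/4·E[Z_6] = 2187/16384


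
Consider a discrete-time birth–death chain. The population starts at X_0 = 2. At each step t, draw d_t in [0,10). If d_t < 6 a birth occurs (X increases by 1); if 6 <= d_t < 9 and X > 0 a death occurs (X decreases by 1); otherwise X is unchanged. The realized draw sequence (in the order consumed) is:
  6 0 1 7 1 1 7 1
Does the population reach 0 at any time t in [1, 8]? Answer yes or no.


no

t=0: X=2, d=6 → death, X_1=1
t=1: X=1, d=0 → birth, X_2=2
t=2: X=2, d=1 → birth, X_3=3
t=3: X=3, d=7 → death, X_4=2
t=4: X=2, d=1 → birth, X_5=3
t=5: X=3, d=1 → birth, X_6=4
t=6: X=4, d=7 → death, X_7=3
t=7: X=3, d=1 → birth, X_8=4


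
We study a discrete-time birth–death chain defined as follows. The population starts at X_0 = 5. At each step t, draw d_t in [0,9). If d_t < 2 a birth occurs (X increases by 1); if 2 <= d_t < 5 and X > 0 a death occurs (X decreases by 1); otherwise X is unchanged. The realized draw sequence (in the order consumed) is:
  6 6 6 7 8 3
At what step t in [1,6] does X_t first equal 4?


t=0: X=5, d=6 → hold, X_1=5
t=1: X=5, d=6 → hold, X_2=5
t=2: X=5, d=6 → hold, X_3=5
t=3: X=5, d=7 → hold, X_4=5
t=4: X=5, d=8 → hold, X_5=5
t=5: X=5, d=3 → death, X_6=4

6


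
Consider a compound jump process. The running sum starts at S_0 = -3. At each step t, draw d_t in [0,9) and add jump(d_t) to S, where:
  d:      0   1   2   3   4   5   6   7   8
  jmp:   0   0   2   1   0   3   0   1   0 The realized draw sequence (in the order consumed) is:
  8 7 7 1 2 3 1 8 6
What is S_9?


2

t=0: S=-3, d=8, jump=0, S_1=-3
t=1: S=-3, d=7, jump=1, S_2=-2
t=2: S=-2, d=7, jump=1, S_3=-1
t=3: S=-1, d=1, jump=0, S_4=-1
t=4: S=-1, d=2, jump=2, S_5=1
t=5: S=1, d=3, jump=1, S_6=2
t=6: S=2, d=1, jump=0, S_7=2
t=7: S=2, d=8, jump=0, S_8=2
t=8: S=2, d=6, jump=0, S_9=2


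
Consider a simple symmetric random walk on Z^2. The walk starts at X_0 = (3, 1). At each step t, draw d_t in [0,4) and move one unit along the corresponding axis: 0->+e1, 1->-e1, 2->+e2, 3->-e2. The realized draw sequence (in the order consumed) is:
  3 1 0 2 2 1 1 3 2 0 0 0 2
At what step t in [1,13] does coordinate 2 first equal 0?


t=0: X=(3, 1), d=3 → -e2, X_1=(3, 0)
t=1: X=(3, 0), d=1 → -e1, X_2=(2, 0)
t=2: X=(2, 0), d=0 → +e1, X_3=(3, 0)
t=3: X=(3, 0), d=2 → +e2, X_4=(3, 1)
t=4: X=(3, 1), d=2 → +e2, X_5=(3, 2)
t=5: X=(3, 2), d=1 → -e1, X_6=(2, 2)
t=6: X=(2, 2), d=1 → -e1, X_7=(1, 2)
t=7: X=(1, 2), d=3 → -e2, X_8=(1, 1)
t=8: X=(1, 1), d=2 → +e2, X_9=(1, 2)
t=9: X=(1, 2), d=0 → +e1, X_10=(2, 2)
t=10: X=(2, 2), d=0 → +e1, X_11=(3, 2)
t=11: X=(3, 2), d=0 → +e1, X_12=(4, 2)
t=12: X=(4, 2), d=2 → +e2, X_13=(4, 3)

1


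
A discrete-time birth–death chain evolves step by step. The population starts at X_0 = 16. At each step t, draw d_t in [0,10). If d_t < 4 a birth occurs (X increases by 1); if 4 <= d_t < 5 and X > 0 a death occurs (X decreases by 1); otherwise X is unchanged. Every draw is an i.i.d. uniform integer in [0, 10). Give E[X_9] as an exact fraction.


X can drop by at most 1 per step and X_0 = 16 > T = 9, so X_t >= 16 − t >= 7 > 0 for every t <= 9: the floor at 0 (the 'and X > 0' condition) never binds. Hence X_9 = X_0 + Σ_{t<9} Y_t with i.i.d. increments Y_t = y(d_t) ∈ {+1, −1, 0}.
Outcome values over d=0..9: [1, 1, 1, 1, -1, 0, 0, 0, 0, 0]
Σy = 3, Σy² = 5, M = 10
μ = 3/10 = 3/10,  σ² = 5/10 − (3/10)² = 41/100
E[X_9] = 16 + 9·(3/10) = 187/10

187/10


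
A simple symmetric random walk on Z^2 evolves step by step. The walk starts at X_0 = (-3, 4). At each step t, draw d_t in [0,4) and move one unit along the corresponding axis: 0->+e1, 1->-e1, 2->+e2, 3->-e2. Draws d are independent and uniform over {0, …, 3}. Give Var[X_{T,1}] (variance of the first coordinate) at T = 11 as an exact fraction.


Outcome values over d=0..3: [1, -1, 0, 0]
Σy = 0, Σy² = 2, M = 4
μ = 0/4 = 0,  σ² = 2/4 − (0)² = 1/2
Independent increments: Var[X_11] = 11·σ² = 11·(1/2) = 11/2

11/2


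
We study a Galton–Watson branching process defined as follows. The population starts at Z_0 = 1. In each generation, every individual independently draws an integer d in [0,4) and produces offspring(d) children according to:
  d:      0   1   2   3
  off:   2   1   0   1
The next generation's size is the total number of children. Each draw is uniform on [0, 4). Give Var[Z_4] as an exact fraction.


2

Outcome values over d=0..3: [2, 1, 0, 1]
Σy = 4, Σy² = 6, M = 4
μ = 4/4 = 1,  σ² = 6/4 − (1)² = 1/2
V_0 = 0, E_0 = 1
V_1 = 1/2·E_0 + (1)²·V_0 = 1/2;  E_1 = 1
V_2 = 1/2·E_1 + (1)²·V_1 = 1;  E_2 = 1
V_3 = 1/2·E_2 + (1)²·V_2 = 3/2;  E_3 = 1
V_4 = 1/2·E_3 + (1)²·V_3 = 2;  E_4 = 1


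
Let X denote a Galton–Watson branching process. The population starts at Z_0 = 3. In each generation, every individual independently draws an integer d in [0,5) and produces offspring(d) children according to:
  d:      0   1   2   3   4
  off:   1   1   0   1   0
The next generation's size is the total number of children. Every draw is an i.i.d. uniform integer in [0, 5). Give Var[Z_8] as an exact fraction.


7559531712/152587890625

Outcome values over d=0..4: [1, 1, 0, 1, 0]
Σy = 3, Σy² = 3, M = 5
μ = 3/5 = 3/5,  σ² = 3/5 − (3/5)² = 6/25
V_0 = 0, E_0 = 3
V_1 = 6/25·E_0 + (3/5)²·V_0 = 18/25;  E_1 = 9/5
V_2 = 6/25·E_1 + (3/5)²·V_1 = 432/625;  E_2 = 27/25
V_3 = 6/25·E_2 + (3/5)²·V_2 = 7938/15625;  E_3 = 81/125
V_4 = 6/25·E_3 + (3/5)²·V_3 = 132192/390625;  E_4 = 243/625
V_5 = 6/25·E_4 + (3/5)²·V_4 = 2100978/9765625;  E_5 = 729/3125
V_6 = 6/25·E_5 + (3/5)²·V_5 = 32577552/244140625;  E_6 = 2187/15625
V_7 = 6/25·E_6 + (3/5)²·V_6 = 498229218/6103515625;  E_7 = 6561/78125
V_8 = 6/25·E_7 + (3/5)²·V_7 = 7559531712/152587890625;  E_8 = 19683/390625


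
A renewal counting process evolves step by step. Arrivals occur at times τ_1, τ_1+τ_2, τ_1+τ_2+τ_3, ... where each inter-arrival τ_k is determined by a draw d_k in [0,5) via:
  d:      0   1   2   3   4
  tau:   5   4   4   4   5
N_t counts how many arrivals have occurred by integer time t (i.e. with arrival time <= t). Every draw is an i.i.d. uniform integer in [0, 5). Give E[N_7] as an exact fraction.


Inter-arrival values over d=0..4: [5, 4, 4, 4, 5]
Each d has probability 1/5, so the pmf of τ is: f(4) = 3/5, f(5) = 2/5
Renewal equation for m(n) = E[N_n]: condition on τ_1 = k (if k <= n, one arrival plus a fresh copy on the remaining n−k steps): m(n) = F(n) + Σ_{k<=n} f(k)·m(n−k), where F(n) = P(τ <= n) and m(0) = 0
m(1) = F(1) = 0
m(2) = F(2) = 0
m(3) = F(3) = 0
m(4) = F(4) = 3/5
m(5) = F(5) = 1
m(6) = F(6) = 1
m(7) = F(7) = 1
E[N_7] = m(7) = 1

1


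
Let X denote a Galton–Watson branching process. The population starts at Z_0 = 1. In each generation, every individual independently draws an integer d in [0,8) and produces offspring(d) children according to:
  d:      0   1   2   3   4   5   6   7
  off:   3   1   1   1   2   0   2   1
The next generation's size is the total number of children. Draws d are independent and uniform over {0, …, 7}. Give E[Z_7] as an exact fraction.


Outcome values over d=0..7: [3, 1, 1, 1, 2, 0, 2, 1]
Σy = 11, Σy² = 21, M = 8
μ = 11/8 = 11/8,  σ² = 21/8 − (11/8)² = 47/64
E[Z_0] = 1
E[Z_1] = 11/8·E[Z_0] = 11/8
E[Z_2] = 11/8·E[Z_1] = 121/64
E[Z_3] = 11/8·E[Z_2] = 1331/512
E[Z_4] = 11/8·E[Z_3] = 14641/4096
E[Z_5] = 11/8·E[Z_4] = 161051/32768
E[Z_6] = 11/8·E[Z_5] = 1771561/262144
E[Z_7] = 11/8·E[Z_6] = 19487171/2097152

19487171/2097152


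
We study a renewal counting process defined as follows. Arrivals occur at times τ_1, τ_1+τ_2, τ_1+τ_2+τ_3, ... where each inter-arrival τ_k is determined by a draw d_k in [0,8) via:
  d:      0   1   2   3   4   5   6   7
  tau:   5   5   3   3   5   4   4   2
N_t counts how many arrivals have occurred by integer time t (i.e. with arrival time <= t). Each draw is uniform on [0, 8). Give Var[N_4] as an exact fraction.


Inter-arrival values over d=0..7: [5, 5, 3, 3, 5, 4, 4, 2]
Each d has probability 1/8, so the pmf of τ is: f(2) = 1/8, f(3) = 1/4, f(4) = 1/4, f(5) = 3/8
Let p_n(j) = P(N_n = j), with p_0 = [1]. Condition on τ_1: p_n(0) = P(τ > n), and for j >= 1, p_n(j) = Σ_{k<=n} f(k)·p_{n−k}(j−1)
p_1 = [1]  (j = 0)
p_2 = [7/8, 1/8]  (j = 0..1)
p_3 = [5/8, 3/8]  (j = 0..1)
p_4 = [3/8, 39/64, 1/64]  (j = 0..2)
E[N_4] = Σ j·p_4(j) = 41/64;  E[N_4²] = Σ j²·p_4(j) = 43/64
Var[N_4] = 43/64 − (41/64)² = 1071/4096

1071/4096


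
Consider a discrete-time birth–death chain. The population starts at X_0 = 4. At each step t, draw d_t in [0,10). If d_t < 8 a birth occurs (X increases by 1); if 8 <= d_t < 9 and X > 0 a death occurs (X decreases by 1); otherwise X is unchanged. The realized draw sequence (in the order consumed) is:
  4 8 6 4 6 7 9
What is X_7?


8

t=0: X=4, d=4 → birth, X_1=5
t=1: X=5, d=8 → death, X_2=4
t=2: X=4, d=6 → birth, X_3=5
t=3: X=5, d=4 → birth, X_4=6
t=4: X=6, d=6 → birth, X_5=7
t=5: X=7, d=7 → birth, X_6=8
t=6: X=8, d=9 → hold, X_7=8


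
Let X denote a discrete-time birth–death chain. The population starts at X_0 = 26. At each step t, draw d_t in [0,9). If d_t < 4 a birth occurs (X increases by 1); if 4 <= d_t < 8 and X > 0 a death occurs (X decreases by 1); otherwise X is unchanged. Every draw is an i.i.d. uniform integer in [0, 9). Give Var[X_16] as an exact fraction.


128/9

X can drop by at most 1 per step and X_0 = 26 > T = 16, so X_t >= 26 − t >= 10 > 0 for every t <= 16: the floor at 0 (the 'and X > 0' condition) never binds. Hence X_16 = X_0 + Σ_{t<16} Y_t with i.i.d. increments Y_t = y(d_t) ∈ {+1, −1, 0}.
Outcome values over d=0..8: [1, 1, 1, 1, -1, -1, -1, -1, 0]
Σy = 0, Σy² = 8, M = 9
μ = 0/9 = 0,  σ² = 8/9 − (0)² = 8/9
Independent increments: Var[X_16] = 16·σ² = 16·(8/9) = 128/9


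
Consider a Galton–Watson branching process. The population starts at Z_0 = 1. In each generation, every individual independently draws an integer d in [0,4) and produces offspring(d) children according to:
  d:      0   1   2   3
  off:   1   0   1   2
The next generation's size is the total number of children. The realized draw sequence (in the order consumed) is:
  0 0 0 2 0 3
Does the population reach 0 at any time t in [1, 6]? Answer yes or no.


no

gen 0: Z_0=1, draws=[0], offspring=[1], Z_1=1
gen 1: Z_1=1, draws=[0], offspring=[1], Z_2=1
gen 2: Z_2=1, draws=[0], offspring=[1], Z_3=1
gen 3: Z_3=1, draws=[2], offspring=[1], Z_4=1
gen 4: Z_4=1, draws=[0], offspring=[1], Z_5=1
gen 5: Z_5=1, draws=[3], offspring=[2], Z_6=2


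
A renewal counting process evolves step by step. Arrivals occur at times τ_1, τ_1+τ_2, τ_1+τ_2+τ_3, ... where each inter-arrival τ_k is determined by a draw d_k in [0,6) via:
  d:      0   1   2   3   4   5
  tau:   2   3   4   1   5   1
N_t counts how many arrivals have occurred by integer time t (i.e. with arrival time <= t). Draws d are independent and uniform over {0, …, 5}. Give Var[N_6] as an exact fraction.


29921351/34012224

Inter-arrival values over d=0..5: [2, 3, 4, 1, 5, 1]
Each d has probability 1/6, so the pmf of τ is: f(1) = 1/3, f(2) = 1/6, f(3) = 1/6, f(4) = 1/6, f(5) = 1/6
Let p_n(j) = P(N_n = j), with p_0 = [1]. Condition on τ_1: p_n(0) = P(τ > n), and for j >= 1, p_n(j) = Σ_{k<=n} f(k)·p_{n−k}(j−1)
p_1 = [2/3, 1/3]  (j = 0..1)
p_2 = [1/2, 7/18, 1/9]  (j = 0..2)
p_3 = [1/3, 4/9, 5/27, 1/27]  (j = 0..3)
p_4 = [1/6, 17/36, 29/108, 13/162, 1/81]  (j = 0..4)
p_5 = [0, 17/36, 19/54, 5/36, 8/243, 1/243]  (j = 0..5)
p_6 = [0, 5/18, 31/72, 137/648, 16/243, 19/1458, 1/729]  (j = 0..6)
E[N_6] = Σ j·p_6(j) = 12305/5832;  E[N_6²] = Σ j²·p_6(j) = 31093/5832
Var[N_6] = 31093/5832 − (12305/5832)² = 29921351/34012224


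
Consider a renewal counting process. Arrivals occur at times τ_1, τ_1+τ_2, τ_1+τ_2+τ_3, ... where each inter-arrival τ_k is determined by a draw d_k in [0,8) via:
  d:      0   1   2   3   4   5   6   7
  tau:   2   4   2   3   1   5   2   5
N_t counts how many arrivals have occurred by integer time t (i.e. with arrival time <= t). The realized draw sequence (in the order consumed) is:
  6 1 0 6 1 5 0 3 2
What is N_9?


3

draw d_1=6: τ_1=2, arrival time A_1=2
draw d_2=1: τ_2=4, arrival time A_2=6
draw d_3=0: τ_3=2, arrival time A_3=8
draw d_4=6: τ_4=2, arrival time A_4=10
draw d_5=1: τ_5=4, arrival time A_5=14
draw d_6=5: τ_6=5, arrival time A_6=19
draw d_7=0: τ_7=2, arrival time A_7=21
draw d_8=3: τ_8=3, arrival time A_8=24
draw d_9=2: τ_9=2, arrival time A_9=26
N_t over t=0..9: 0:0 1:0 2:1 3:1 4:1 5:1 6:2 7:2 8:3 9:3
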